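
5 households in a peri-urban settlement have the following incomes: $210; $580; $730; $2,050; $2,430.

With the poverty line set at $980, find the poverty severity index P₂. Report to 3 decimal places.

Poor units: $210, $580, $730 (q = 3 of N = 5).
Gap ratios (z−y)/z: (980−210)/980 = 0.7857; (980−580)/980 = 0.4082; (980−730)/980 = 0.2551.
Squared: 0.6173; 0.1666; 0.0651.
Sum = 0.849021; P₂ = 0.849021 / 5 = 0.170.

0.170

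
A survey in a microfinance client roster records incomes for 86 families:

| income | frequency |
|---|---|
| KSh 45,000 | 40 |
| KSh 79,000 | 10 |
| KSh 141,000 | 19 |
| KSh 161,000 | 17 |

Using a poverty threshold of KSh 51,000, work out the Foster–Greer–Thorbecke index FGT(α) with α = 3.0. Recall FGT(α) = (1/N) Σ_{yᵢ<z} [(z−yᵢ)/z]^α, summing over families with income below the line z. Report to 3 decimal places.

0.001

Below the line: 40×KSh 45,000 (q = 40 of N = 86).
Normalized shortfalls: (51000−45000)/51000 = 0.1176 (×40).
Raised to α = 3.0: 0.00163 (×40).
Sum = 0.065133; FGT(3.0) = 0.065133 / 86 = 0.001.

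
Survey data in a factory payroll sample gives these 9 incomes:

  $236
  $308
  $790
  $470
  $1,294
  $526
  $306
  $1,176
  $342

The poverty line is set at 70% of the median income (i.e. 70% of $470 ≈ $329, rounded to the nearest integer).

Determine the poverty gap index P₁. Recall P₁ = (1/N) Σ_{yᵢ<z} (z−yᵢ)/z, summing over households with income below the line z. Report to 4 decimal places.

Poor units: $236, $306, $308 (q = 3 of N = 9).
Gap ratios (z−y)/z: (329−236)/329 = 0.2827; (329−306)/329 = 0.0699; (329−308)/329 = 0.0638.
Σ = 0.416413. Dividing by the full population N = 9 gives P₁ = 0.0463.

0.0463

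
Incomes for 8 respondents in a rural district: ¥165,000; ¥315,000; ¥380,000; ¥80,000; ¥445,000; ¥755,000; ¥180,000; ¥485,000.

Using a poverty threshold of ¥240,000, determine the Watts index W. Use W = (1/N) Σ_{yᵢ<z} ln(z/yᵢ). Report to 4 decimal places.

Below z: ¥80,000, ¥165,000, ¥180,000 (q = 3 of N = 8).
Log gaps: ln(240000/80000) = 1.0986; ln(240000/165000) = 0.3747; ln(240000/180000) = 0.2877.
W = 1.760988 / 8 = 0.2201.

0.2201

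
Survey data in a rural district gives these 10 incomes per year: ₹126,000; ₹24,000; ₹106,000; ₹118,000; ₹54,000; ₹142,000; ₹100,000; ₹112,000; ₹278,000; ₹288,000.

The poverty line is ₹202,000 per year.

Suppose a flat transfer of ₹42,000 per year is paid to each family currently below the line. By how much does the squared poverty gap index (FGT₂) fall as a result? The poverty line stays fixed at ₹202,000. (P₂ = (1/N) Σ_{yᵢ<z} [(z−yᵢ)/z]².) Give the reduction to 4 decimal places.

Before: below the line — ₹24,000, ₹54,000, ₹100,000, ₹106,000, ₹112,000, ₹118,000, ₹126,000, ₹142,000; squared poverty gap index (FGT₂) = 0.239535.
After the ₹42,000 transfer: below the line — ₹66,000, ₹96,000, ₹142,000, ₹148,000, ₹154,000, ₹160,000, ₹168,000, ₹184,000; squared poverty gap index (FGT₂) = 0.102431.
Reduction = 0.239535 − 0.102431 = 0.1371.

0.1371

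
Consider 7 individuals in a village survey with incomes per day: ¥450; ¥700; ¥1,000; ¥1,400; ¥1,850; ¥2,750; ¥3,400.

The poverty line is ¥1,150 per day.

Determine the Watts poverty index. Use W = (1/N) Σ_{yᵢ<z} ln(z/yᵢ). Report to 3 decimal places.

0.225

Below the line: ¥450, ¥700, ¥1,000 (q = 3 of N = 7).
Log shortfalls: ln(1150/450) = 0.9383; ln(1150/700) = 0.4964; ln(1150/1000) = 0.1398.
W = 1.574468 / 7 = 0.225.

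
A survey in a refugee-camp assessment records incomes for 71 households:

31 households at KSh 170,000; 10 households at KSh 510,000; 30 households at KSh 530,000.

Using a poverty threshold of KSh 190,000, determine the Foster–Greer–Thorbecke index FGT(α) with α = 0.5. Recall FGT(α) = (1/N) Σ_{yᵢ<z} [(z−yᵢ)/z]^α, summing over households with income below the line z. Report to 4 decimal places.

Below z: 31×KSh 170,000 (q = 31 of N = 71).
Relative gaps: (190000−170000)/190000 = 0.1053 (×31).
Raised to α = 0.5: 0.32444 (×31).
Sum = 10.057728; FGT(0.5) = 10.057728 / 71 = 0.1417.

0.1417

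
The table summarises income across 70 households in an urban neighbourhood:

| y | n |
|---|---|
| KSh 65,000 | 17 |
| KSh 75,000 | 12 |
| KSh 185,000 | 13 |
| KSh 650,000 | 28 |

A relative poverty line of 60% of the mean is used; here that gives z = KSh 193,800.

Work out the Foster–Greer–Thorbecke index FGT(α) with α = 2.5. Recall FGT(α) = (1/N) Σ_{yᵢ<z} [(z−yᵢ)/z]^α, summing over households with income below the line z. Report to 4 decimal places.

0.1380

Below z: 17×KSh 65,000, 12×KSh 75,000, 13×KSh 185,000 (q = 42 of N = 70).
Normalized shortfalls: (193800−65000)/193800 = 0.6646 (×17); (193800−75000)/193800 = 0.6130 (×12); (193800−185000)/193800 = 0.0454 (×13).
Raised to α = 2.5: 0.36009 (×17); 0.29421 (×12); 0.00044 (×13).
Sum = 9.657673; FGT(2.5) = 9.657673 / 70 = 0.1380.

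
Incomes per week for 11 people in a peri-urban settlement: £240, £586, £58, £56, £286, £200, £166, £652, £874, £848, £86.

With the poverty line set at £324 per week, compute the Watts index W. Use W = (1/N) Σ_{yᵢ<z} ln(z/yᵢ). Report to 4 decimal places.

Below z: £56, £58, £86, £166, £200, £240, £286 (q = 7 of N = 11).
Log shortfalls: ln(324/56) = 1.7554; ln(324/58) = 1.7203; ln(324/86) = 1.3264; ln(324/166) = 0.6688; ln(324/200) = 0.4824; ln(324/240) = 0.3001; ln(324/286) = 0.1248.
W = 6.378127 / 11 = 0.5798.

0.5798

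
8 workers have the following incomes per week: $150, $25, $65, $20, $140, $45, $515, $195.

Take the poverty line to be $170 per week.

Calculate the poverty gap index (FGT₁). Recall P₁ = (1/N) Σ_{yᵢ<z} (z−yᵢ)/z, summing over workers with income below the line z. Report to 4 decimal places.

Below the line: $20, $25, $45, $65, $140, $150 (q = 6 of N = 8).
Shortfall ratios: (170−20)/170 = 0.8824; (170−25)/170 = 0.8529; (170−45)/170 = 0.7353; (170−65)/170 = 0.6176; (170−140)/170 = 0.1765; (170−150)/170 = 0.1176.
Σ = 3.382353. Dividing by the full population N = 8 gives P₁ = 0.4228.

0.4228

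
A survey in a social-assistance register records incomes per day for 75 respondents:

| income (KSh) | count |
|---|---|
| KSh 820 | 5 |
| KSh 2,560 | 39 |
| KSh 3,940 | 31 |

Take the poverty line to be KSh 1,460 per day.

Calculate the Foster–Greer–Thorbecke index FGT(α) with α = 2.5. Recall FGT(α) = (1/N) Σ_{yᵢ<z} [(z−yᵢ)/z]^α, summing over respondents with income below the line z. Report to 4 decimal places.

Poor units: 5×KSh 820 (q = 5 of N = 75).
Relative gaps: (1460−820)/1460 = 0.4384 (×5).
Raised to α = 2.5: 0.12722 (×5).
Sum = 0.636118; FGT(2.5) = 0.636118 / 75 = 0.0085.

0.0085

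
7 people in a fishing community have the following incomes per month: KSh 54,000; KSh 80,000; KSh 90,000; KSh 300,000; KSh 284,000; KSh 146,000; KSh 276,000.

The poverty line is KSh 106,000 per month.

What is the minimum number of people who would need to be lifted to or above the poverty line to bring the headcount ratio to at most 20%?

Currently q = 3 of N = 7 are below the line (H = 0.429).
A headcount ratio of at most 20% allows at most ⌊0.20 × 7⌋ = 1 poor people.
So at least 3 − 1 = 2 must be lifted.

2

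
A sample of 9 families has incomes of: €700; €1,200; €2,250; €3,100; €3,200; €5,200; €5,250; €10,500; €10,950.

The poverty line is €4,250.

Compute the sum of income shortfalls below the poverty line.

€10,800

Below z: €700, €1,200, €2,250, €3,100, €3,200 (q = 5 of N = 9).
Individual gaps: 4250−700 = 3550; 4250−1200 = 3050; 4250−2250 = 2000; 4250−3100 = 1150; 4250−3200 = 1050.
Aggregate gap = €10,800.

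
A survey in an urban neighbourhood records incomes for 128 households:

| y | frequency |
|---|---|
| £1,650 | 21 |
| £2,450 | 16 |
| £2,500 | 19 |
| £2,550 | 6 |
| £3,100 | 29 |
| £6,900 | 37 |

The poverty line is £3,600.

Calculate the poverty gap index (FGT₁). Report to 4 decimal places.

Incomes under z: 21×£1,650, 16×£2,450, 19×£2,500, 6×£2,550, 29×£3,100 (q = 91 of N = 128).
Relative gaps: (3600−1650)/3600 = 0.5417 (×21); (3600−2450)/3600 = 0.3194 (×16); (3600−2500)/3600 = 0.3056 (×19); (3600−2550)/3600 = 0.2917 (×6); (3600−3100)/3600 = 0.1389 (×29).
Sum of shortfalls = 28.069444; P₁ averages over all N: 28.069444 / 128 = 0.2193.

0.2193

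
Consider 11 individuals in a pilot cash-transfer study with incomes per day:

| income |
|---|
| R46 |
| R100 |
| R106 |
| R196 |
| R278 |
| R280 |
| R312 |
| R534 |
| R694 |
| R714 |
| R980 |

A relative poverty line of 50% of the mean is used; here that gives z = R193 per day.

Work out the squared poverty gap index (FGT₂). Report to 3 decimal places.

Below z: R46, R100, R106 (q = 3 of N = 11).
Shortfall ratios: (193−46)/193 = 0.7617; (193−100)/193 = 0.4819; (193−106)/193 = 0.4508.
Squared: 0.5801; 0.2322; 0.2032.
Sum = 1.015517; P₂ = 1.015517 / 11 = 0.092.

0.092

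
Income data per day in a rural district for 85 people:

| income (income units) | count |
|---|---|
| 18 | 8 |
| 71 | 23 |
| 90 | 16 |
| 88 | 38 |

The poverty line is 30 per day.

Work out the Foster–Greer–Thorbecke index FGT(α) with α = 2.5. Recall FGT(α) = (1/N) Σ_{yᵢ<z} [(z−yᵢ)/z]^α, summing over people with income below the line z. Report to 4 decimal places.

0.0095

Poor units: 8×18 (q = 8 of N = 85).
Normalized shortfalls: (30−18)/30 = 0.4000 (×8).
Raised to α = 2.5: 0.10119 (×8).
Sum = 0.809543; FGT(2.5) = 0.809543 / 85 = 0.0095.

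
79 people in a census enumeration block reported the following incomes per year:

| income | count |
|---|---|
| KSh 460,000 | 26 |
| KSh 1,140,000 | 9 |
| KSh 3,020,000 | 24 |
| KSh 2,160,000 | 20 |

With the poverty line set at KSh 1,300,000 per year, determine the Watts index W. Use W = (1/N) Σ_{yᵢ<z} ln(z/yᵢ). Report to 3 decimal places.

0.357

Below z: 26×KSh 460,000, 9×KSh 1,140,000 (q = 35 of N = 79).
Log gaps: ln(1300000/460000) = 1.0389 (×26); ln(1300000/1140000) = 0.1313 (×9).
W = 28.193243 / 79 = 0.357.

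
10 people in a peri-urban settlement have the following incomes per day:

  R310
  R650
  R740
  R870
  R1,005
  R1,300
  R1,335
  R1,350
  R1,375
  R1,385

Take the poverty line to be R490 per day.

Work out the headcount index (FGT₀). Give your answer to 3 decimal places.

0.100

1 of the 10 people have income below R490.
H = 1/10 = 0.100.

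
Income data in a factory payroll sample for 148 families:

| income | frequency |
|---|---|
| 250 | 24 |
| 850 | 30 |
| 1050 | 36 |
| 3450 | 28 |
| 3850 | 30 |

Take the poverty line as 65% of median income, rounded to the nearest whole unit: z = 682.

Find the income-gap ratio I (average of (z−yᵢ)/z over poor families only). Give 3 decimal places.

Below z: 24×250 (q = 24 of N = 148).
Shortfall ratios (z−y)/z: 0.6334 (×24); sum = 15.202346.
The income-gap ratio divides by q (the poor only): 15.202346 / 24 = 0.633.

0.633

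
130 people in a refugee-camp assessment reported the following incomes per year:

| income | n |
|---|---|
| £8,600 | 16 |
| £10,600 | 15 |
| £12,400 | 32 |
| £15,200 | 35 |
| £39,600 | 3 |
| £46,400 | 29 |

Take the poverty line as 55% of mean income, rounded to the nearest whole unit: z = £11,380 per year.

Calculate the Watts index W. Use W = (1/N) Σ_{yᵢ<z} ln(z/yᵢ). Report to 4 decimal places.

0.0427

Poor units: 16×£8,600, 15×£10,600 (q = 31 of N = 130).
ln(z/y) terms: ln(11380/8600) = 0.2801 (×16); ln(11380/10600) = 0.0710 (×15).
W = 5.546575 / 130 = 0.0427.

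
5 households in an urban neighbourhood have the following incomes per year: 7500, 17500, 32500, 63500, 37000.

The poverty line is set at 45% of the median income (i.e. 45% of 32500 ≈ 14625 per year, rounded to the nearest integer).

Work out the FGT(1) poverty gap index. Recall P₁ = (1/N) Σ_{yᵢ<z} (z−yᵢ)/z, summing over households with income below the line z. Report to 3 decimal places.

Incomes under z: 7500 (q = 1 of N = 5).
Relative gaps: (14625−7500)/14625 = 0.4872.
Sum of shortfalls = 0.487179; P₁ averages over all N: 0.487179 / 5 = 0.097.

0.097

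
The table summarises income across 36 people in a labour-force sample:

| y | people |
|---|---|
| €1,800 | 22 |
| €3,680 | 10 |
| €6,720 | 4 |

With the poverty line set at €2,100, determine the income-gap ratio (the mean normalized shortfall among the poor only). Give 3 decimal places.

Poor units: 22×€1,800 (q = 22 of N = 36).
Relative gaps: 0.1429 (×22); sum = 3.142857.
I averages over the q = 22 poor units only: 3.142857 / 22 = 0.143.

0.143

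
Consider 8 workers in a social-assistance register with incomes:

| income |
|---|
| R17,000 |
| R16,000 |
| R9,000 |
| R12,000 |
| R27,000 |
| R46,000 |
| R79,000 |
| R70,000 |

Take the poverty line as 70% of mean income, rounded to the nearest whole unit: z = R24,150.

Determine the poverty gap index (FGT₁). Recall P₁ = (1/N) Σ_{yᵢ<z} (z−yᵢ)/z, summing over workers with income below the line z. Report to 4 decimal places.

Below the line: R9,000, R12,000, R16,000, R17,000 (q = 4 of N = 8).
Gap ratios (z−y)/z: (24150−9000)/24150 = 0.6273; (24150−12000)/24150 = 0.5031; (24150−16000)/24150 = 0.3375; (24150−17000)/24150 = 0.2961.
Σ = 1.763975. Dividing by the full population N = 8 gives P₁ = 0.2205.

0.2205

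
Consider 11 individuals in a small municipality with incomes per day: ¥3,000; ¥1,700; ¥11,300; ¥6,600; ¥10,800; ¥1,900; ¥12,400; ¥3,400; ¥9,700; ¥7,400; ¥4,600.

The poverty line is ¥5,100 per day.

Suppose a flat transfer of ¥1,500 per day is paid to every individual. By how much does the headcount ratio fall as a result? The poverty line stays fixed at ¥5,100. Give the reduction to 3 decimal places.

0.091

Before: below the line — ¥1,700, ¥1,900, ¥3,000, ¥3,400, ¥4,600; headcount ratio = 0.45455.
After the ¥1,500 transfer: below the line — ¥3,200, ¥3,400, ¥4,500, ¥4,900; headcount ratio = 0.36364.
Reduction = 0.45455 − 0.36364 = 0.091.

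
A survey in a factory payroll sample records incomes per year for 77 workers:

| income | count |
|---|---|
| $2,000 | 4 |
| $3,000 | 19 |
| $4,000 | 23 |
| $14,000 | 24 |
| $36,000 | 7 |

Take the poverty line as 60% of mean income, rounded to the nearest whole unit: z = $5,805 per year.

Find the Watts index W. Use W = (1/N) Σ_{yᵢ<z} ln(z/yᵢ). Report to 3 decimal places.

Below the line: 4×$2,000, 19×$3,000, 23×$4,000 (q = 46 of N = 77).
Log shortfalls: ln(5805/2000) = 1.0656 (×4); ln(5805/3000) = 0.6601 (×19); ln(5805/4000) = 0.3724 (×23).
W = 25.370110 / 77 = 0.329.

0.329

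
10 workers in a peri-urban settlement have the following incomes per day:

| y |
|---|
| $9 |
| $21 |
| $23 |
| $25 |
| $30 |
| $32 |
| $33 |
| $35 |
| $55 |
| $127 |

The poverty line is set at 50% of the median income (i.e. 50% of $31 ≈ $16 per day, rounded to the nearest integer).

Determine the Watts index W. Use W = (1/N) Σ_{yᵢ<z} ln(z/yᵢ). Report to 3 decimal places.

0.058

Poor units: $9 (q = 1 of N = 10).
Log shortfalls: ln(16/9) = 0.5754.
W = 0.575364 / 10 = 0.058.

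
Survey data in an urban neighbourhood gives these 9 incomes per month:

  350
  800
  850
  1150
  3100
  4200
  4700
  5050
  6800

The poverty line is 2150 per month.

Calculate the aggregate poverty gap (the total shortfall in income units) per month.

Incomes under z: 350, 800, 850, 1150 (q = 4 of N = 9).
Individual gaps: 2150−350 = 1800; 2150−800 = 1350; 2150−850 = 1300; 2150−1150 = 1000.
Aggregate gap = 5450.

5450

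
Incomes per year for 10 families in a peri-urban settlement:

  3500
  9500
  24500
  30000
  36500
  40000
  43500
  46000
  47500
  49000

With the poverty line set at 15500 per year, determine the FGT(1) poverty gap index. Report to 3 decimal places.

0.116

Poor units: 3500, 9500 (q = 2 of N = 10).
Gap ratios (z−y)/z: (15500−3500)/15500 = 0.7742; (15500−9500)/15500 = 0.3871.
Σ = 1.161290. Dividing by the full population N = 10 gives P₁ = 0.116.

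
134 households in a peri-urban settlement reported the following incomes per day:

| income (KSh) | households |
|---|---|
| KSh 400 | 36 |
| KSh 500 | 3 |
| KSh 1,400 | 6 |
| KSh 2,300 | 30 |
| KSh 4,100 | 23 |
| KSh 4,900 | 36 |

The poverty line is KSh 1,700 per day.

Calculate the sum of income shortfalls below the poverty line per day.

KSh 52,200

Below the line: 36×KSh 400, 3×KSh 500, 6×KSh 1,400 (q = 45 of N = 134).
Individual gaps: 36×(1700−400) = 46800; 3×(1700−500) = 3600; 6×(1700−1400) = 1800.
Aggregate gap = KSh 52,200.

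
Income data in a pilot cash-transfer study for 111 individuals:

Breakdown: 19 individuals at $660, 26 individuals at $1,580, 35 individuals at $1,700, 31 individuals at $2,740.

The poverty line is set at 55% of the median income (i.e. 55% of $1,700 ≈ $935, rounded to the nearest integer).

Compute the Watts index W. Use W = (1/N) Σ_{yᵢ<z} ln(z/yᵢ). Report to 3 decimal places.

Below the line: 19×$660 (q = 19 of N = 111).
Log gaps: ln(935/660) = 0.3483 (×19).
W = 6.617827 / 111 = 0.060.

0.060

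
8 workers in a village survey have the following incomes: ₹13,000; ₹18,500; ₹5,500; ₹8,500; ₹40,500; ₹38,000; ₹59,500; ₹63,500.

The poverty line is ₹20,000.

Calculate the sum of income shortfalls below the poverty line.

₹34,500

Poor units: ₹5,500, ₹8,500, ₹13,000, ₹18,500 (q = 4 of N = 8).
Individual gaps: 20000−5500 = 14500; 20000−8500 = 11500; 20000−13000 = 7000; 20000−18500 = 1500.
Aggregate gap = ₹34,500.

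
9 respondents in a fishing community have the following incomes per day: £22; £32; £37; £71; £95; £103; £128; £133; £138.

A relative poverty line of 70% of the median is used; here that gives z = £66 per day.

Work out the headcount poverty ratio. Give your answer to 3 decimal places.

3 of the 9 respondents have income below £66.
H = 3/9 = 0.333.

0.333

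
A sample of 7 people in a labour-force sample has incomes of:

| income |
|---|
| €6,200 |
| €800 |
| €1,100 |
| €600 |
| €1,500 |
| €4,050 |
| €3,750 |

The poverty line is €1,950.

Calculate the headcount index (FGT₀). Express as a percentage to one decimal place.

57.1%

4 of the 7 people have income below €1,950.
H = 4/7 = 57.1%.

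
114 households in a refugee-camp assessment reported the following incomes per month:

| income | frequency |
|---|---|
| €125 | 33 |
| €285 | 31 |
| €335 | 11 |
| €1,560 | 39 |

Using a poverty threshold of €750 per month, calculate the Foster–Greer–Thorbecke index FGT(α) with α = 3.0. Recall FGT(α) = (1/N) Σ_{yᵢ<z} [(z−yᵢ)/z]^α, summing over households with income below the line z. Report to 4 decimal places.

0.2487

Below z: 33×€125, 31×€285, 11×€335 (q = 75 of N = 114).
Relative gaps: (750−125)/750 = 0.8333 (×33); (750−285)/750 = 0.6200 (×31); (750−335)/750 = 0.5533 (×11).
Raised to α = 3.0: 0.57870 (×33); 0.23833 (×31); 0.16942 (×11).
Sum = 28.348992; FGT(3.0) = 28.348992 / 114 = 0.2487.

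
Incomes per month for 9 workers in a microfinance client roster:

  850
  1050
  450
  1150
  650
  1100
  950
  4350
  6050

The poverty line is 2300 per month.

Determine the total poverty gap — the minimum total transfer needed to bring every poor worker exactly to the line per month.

Poor units: 450, 650, 850, 950, 1050, 1100, 1150 (q = 7 of N = 9).
Individual gaps: 2300−450 = 1850; 2300−650 = 1650; 2300−850 = 1450; 2300−950 = 1350; 2300−1050 = 1250; 2300−1100 = 1200; 2300−1150 = 1150.
Aggregate gap = 9900.

9900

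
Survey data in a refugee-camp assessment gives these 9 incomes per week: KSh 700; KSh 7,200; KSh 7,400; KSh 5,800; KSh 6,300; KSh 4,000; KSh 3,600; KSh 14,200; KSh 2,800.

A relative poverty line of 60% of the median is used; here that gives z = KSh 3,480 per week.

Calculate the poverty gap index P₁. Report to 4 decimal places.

0.1105

Below the line: KSh 700, KSh 2,800 (q = 2 of N = 9).
Normalized shortfalls: (3480−700)/3480 = 0.7989; (3480−2800)/3480 = 0.1954.
Σ = 0.994253. Dividing by the full population N = 9 gives P₁ = 0.1105.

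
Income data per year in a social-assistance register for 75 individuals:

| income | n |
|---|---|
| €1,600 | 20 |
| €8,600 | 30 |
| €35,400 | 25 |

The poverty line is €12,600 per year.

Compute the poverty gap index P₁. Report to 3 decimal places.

Poor units: 20×€1,600, 30×€8,600 (q = 50 of N = 75).
Relative gaps: (12600−1600)/12600 = 0.8730 (×20); (12600−8600)/12600 = 0.3175 (×30).
Sum of shortfalls = 26.984127; P₁ averages over all N: 26.984127 / 75 = 0.360.

0.360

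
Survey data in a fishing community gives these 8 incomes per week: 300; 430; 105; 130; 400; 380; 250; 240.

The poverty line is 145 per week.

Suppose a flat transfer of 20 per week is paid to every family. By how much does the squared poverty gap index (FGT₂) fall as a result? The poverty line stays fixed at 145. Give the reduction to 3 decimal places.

0.008

Before: below the line — 105, 130; squared poverty gap index (FGT₂) = 0.01085.
After the 20 transfer: below the line — 125; squared poverty gap index (FGT₂) = 0.00238.
Reduction = 0.01085 − 0.00238 = 0.008.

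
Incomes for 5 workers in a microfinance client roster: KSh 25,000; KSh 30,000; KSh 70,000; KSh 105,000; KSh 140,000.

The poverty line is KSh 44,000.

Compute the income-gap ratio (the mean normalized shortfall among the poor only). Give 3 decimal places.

0.375

Below z: KSh 25,000, KSh 30,000 (q = 2 of N = 5).
Shortfall ratios (z−y)/z: 0.4318, 0.3182; sum = 0.750000.
The income-gap ratio divides by q (the poor only): 0.750000 / 2 = 0.375.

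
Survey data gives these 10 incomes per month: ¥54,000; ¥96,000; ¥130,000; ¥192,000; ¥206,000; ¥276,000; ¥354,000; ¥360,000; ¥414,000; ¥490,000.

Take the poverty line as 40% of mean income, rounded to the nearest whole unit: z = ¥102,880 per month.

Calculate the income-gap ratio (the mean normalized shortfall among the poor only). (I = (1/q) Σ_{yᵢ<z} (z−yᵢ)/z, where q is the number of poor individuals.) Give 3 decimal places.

0.271

Below z: ¥54,000, ¥96,000 (q = 2 of N = 10).
Relative gaps: 0.4751, 0.0669; sum = 0.541991.
The income-gap ratio divides by q (the poor only): 0.541991 / 2 = 0.271.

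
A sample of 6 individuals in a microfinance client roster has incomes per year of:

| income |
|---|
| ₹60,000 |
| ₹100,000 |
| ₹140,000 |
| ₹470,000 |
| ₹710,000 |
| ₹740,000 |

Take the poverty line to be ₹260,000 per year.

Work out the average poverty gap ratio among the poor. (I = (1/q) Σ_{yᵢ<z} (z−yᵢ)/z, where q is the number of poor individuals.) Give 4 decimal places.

0.6154

Incomes under z: ₹60,000, ₹100,000, ₹140,000 (q = 3 of N = 6).
Shortfall ratios (z−y)/z: 0.7692, 0.6154, 0.4615; sum = 1.846154.
I averages over the q = 3 poor units only: 1.846154 / 3 = 0.6154.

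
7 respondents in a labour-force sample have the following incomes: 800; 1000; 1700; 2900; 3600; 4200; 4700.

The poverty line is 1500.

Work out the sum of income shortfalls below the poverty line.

1200

Below z: 800, 1000 (q = 2 of N = 7).
Individual gaps: 1500−800 = 700; 1500−1000 = 500.
Aggregate gap = 1200.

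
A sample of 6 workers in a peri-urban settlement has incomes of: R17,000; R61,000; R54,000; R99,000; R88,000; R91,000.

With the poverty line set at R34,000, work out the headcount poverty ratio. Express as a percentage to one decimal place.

1 of the 6 workers have income below R34,000.
H = 1/6 = 16.7%.

16.7%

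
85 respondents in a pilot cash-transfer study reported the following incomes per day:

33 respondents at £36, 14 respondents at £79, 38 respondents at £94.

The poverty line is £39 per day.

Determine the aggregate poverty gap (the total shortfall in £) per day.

£99

Incomes under z: 33×£36 (q = 33 of N = 85).
Individual gaps: 33×(39−36) = 99.
Aggregate gap = £99.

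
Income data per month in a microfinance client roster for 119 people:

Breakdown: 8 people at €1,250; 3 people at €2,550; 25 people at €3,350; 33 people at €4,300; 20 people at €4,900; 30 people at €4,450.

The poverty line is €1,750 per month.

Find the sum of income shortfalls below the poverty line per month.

€4,000

Poor units: 8×€1,250 (q = 8 of N = 119).
Individual gaps: 8×(1750−1250) = 4000.
Aggregate gap = €4,000.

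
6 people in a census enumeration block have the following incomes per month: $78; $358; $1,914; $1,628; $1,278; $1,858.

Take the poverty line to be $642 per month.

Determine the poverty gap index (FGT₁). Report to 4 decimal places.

Incomes under z: $78, $358 (q = 2 of N = 6).
Gap ratios (z−y)/z: (642−78)/642 = 0.8785; (642−358)/642 = 0.4424.
Σ = 1.320872. Dividing by the full population N = 6 gives P₁ = 0.2201.

0.2201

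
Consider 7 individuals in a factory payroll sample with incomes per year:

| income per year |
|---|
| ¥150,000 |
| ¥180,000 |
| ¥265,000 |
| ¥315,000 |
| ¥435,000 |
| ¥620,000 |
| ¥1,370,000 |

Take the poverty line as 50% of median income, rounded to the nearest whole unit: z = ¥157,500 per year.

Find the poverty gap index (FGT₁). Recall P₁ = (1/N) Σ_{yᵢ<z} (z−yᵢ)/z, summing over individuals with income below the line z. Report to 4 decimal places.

0.0068

Below the line: ¥150,000 (q = 1 of N = 7).
Normalized shortfalls: (157500−150000)/157500 = 0.0476.
Σ = 0.047619. Dividing by the full population N = 7 gives P₁ = 0.0068.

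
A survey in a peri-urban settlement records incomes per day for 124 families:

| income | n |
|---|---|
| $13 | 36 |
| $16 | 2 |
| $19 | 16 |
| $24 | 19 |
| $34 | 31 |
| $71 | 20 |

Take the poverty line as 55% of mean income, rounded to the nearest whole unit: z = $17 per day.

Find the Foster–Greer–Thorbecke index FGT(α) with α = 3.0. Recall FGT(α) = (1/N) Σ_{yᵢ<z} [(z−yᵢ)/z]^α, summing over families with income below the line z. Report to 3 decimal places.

Below z: 36×$13, 2×$16 (q = 38 of N = 124).
Normalized shortfalls: (17−13)/17 = 0.2353 (×36); (17−16)/17 = 0.0588 (×2).
Raised to α = 3.0: 0.01303 (×36); 0.00020 (×2).
Sum = 0.469367; FGT(3.0) = 0.469367 / 124 = 0.004.

0.004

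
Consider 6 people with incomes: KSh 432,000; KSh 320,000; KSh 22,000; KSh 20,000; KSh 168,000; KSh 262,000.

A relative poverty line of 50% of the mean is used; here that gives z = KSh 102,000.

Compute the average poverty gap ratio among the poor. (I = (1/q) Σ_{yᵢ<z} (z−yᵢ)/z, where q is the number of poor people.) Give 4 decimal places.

Below the line: KSh 20,000, KSh 22,000 (q = 2 of N = 6).
Relative gaps: 0.8039, 0.7843; sum = 1.588235.
I averages over the q = 2 poor units only: 1.588235 / 2 = 0.7941.

0.7941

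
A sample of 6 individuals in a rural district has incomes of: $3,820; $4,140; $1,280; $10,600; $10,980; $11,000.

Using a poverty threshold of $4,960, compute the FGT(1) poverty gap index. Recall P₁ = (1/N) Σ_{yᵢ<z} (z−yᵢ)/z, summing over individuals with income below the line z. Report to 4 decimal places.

0.1895

Below z: $1,280, $3,820, $4,140 (q = 3 of N = 6).
Gap ratios (z−y)/z: (4960−1280)/4960 = 0.7419; (4960−3820)/4960 = 0.2298; (4960−4140)/4960 = 0.1653.
Σ = 1.137097. Dividing by the full population N = 6 gives P₁ = 0.1895.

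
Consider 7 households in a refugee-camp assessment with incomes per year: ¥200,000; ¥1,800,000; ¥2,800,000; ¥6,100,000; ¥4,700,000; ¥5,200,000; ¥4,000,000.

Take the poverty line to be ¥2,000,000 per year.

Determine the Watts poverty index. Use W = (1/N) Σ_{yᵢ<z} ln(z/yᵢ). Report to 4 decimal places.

0.3440

Incomes under z: ¥200,000, ¥1,800,000 (q = 2 of N = 7).
Log shortfalls: ln(2000000/200000) = 2.3026; ln(2000000/1800000) = 0.1054.
W = 2.407946 / 7 = 0.3440.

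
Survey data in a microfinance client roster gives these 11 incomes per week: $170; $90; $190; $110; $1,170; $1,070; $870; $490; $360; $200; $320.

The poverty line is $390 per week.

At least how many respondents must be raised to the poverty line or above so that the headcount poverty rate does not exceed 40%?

Currently q = 7 of N = 11 are below the line (H = 0.636).
A headcount ratio of at most 40% allows at most ⌊0.40 × 11⌋ = 4 poor respondents.
So at least 7 − 4 = 3 must be lifted.

3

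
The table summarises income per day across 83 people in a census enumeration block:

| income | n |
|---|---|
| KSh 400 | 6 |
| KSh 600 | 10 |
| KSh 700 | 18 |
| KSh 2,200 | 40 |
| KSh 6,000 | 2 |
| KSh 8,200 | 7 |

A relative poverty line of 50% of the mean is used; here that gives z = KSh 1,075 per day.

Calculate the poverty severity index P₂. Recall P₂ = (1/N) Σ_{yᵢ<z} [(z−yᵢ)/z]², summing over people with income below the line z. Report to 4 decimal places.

Poor units: 6×KSh 400, 10×KSh 600, 18×KSh 700 (q = 34 of N = 83).
Shortfall ratios: (1075−400)/1075 = 0.6279 (×6); (1075−600)/1075 = 0.4419 (×10); (1075−700)/1075 = 0.3488 (×18).
Squared: 0.3943 (×6); 0.1952 (×10); 0.1217 (×18).
Sum = 6.508383; P₂ = 6.508383 / 83 = 0.0784.

0.0784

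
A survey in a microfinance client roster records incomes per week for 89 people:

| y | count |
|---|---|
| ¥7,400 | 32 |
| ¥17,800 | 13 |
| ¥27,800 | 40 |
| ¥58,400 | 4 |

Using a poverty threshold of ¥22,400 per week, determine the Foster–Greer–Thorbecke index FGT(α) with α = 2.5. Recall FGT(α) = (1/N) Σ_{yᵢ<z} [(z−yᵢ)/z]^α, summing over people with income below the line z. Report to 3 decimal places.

Incomes under z: 32×¥7,400, 13×¥17,800 (q = 45 of N = 89).
Shortfall ratios: (22400−7400)/22400 = 0.6696 (×32); (22400−17800)/22400 = 0.2054 (×13).
Raised to α = 2.5: 0.36695 (×32); 0.01911 (×13).
Sum = 11.990871; FGT(2.5) = 11.990871 / 89 = 0.135.

0.135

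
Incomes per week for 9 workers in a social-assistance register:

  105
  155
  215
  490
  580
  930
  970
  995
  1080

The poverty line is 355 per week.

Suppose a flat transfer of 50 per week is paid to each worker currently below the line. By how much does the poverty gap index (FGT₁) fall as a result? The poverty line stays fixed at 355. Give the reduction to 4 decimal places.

Before: below the line — 105, 155, 215; poverty gap index (FGT₁) = 0.184664.
After the 50 transfer: below the line — 155, 205, 265; poverty gap index (FGT₁) = 0.137715.
Reduction = 0.184664 − 0.137715 = 0.0469.

0.0469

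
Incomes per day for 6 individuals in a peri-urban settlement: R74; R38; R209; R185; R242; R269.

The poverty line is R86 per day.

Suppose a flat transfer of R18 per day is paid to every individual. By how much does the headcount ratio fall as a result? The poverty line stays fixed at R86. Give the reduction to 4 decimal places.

Before: below the line — R38, R74; headcount ratio = 0.333333.
After the R18 transfer: below the line — R56; headcount ratio = 0.166667.
Reduction = 0.333333 − 0.166667 = 0.1667.

0.1667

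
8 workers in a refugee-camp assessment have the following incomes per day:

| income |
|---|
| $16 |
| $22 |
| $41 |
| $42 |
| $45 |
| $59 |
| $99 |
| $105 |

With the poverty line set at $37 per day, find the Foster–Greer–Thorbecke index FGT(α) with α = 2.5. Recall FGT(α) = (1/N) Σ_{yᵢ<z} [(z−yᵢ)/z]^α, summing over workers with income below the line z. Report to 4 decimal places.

0.0434

Below the line: $16, $22 (q = 2 of N = 8).
Gap ratios (z−y)/z: (37−16)/37 = 0.5676; (37−22)/37 = 0.4054.
Raised to α = 2.5: 0.24269; 0.10465.
Sum = 0.347332; FGT(2.5) = 0.347332 / 8 = 0.0434.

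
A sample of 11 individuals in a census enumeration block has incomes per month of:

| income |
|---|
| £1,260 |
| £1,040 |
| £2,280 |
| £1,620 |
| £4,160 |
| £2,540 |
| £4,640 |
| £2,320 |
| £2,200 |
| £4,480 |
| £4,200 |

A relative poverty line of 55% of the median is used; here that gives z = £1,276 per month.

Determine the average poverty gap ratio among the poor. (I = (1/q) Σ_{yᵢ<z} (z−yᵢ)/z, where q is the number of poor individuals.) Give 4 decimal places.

Poor units: £1,040, £1,260 (q = 2 of N = 11).
Shortfall ratios (z−y)/z: 0.1850, 0.0125; sum = 0.197492.
I averages over the q = 2 poor units only: 0.197492 / 2 = 0.0987.

0.0987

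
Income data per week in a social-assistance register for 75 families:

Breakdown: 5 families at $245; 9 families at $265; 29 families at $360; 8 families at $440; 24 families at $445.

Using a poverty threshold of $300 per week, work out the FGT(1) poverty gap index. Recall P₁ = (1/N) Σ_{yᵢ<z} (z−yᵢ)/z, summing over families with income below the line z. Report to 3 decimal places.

0.026

Poor units: 5×$245, 9×$265 (q = 14 of N = 75).
Relative gaps: (300−245)/300 = 0.1833 (×5); (300−265)/300 = 0.1167 (×9).
Sum of shortfalls = 1.966667; P₁ averages over all N: 1.966667 / 75 = 0.026.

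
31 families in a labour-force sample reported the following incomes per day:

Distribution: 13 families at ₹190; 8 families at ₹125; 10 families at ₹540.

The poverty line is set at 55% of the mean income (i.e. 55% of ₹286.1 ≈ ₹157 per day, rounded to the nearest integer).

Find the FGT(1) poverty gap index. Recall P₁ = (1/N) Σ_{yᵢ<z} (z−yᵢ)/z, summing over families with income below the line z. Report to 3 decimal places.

Below the line: 8×₹125 (q = 8 of N = 31).
Relative gaps: (157−125)/157 = 0.2038 (×8).
Σ = 1.630573. Dividing by the full population N = 31 gives P₁ = 0.053.

0.053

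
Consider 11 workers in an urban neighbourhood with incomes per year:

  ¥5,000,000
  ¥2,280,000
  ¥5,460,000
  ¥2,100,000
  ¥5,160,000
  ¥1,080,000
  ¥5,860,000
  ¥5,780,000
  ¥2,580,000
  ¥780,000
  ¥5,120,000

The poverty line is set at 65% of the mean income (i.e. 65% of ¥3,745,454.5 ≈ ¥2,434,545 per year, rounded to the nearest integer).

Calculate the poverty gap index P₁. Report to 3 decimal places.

0.131

Poor units: ¥780,000, ¥1,080,000, ¥2,100,000, ¥2,280,000 (q = 4 of N = 11).
Relative gaps: (2434545−780000)/2434545 = 0.6796; (2434545−1080000)/2434545 = 0.5564; (2434545−2100000)/2434545 = 0.1374; (2434545−2280000)/2434545 = 0.0635.
Σ = 1.436893. Dividing by the full population N = 11 gives P₁ = 0.131.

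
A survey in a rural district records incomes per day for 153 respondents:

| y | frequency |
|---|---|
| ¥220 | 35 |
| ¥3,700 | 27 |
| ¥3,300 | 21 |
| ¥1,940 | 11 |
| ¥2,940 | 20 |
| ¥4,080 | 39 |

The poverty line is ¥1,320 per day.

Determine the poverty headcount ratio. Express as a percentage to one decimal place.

22.9%

35 of the 153 respondents have income below ¥1,320.
H = 35/153 = 22.9%.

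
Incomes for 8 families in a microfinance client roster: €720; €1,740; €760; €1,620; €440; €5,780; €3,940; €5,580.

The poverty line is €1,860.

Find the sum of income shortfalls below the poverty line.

€4,020

Incomes under z: €440, €720, €760, €1,620, €1,740 (q = 5 of N = 8).
Individual gaps: 1860−440 = 1420; 1860−720 = 1140; 1860−760 = 1100; 1860−1620 = 240; 1860−1740 = 120.
Aggregate gap = €4,020.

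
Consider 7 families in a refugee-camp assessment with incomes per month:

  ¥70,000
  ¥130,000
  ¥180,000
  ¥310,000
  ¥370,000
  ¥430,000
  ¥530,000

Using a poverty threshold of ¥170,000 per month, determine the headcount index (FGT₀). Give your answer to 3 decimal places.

2 of the 7 families have income below ¥170,000.
H = 2/7 = 0.286.

0.286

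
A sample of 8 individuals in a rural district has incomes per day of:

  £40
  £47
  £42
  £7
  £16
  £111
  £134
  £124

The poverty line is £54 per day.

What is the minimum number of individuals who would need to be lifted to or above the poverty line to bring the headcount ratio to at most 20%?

5 of the 8 individuals are poor, so H = 5/8 = 0.625.
A headcount ratio of at most 20% allows at most ⌊0.20 × 8⌋ = 1 poor individuals.
So at least 5 − 1 = 4 must be lifted.

4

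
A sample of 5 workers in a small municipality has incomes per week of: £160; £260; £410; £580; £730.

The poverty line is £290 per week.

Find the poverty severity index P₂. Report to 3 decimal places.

0.042

Below z: £160, £260 (q = 2 of N = 5).
Shortfall ratios: (290−160)/290 = 0.4483; (290−260)/290 = 0.1034.
Squared: 0.2010; 0.0107.
Sum = 0.211653; P₂ = 0.211653 / 5 = 0.042.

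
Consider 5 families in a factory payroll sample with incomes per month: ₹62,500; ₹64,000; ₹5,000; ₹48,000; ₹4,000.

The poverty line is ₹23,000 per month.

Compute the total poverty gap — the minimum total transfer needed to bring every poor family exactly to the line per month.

₹37,000

Below z: ₹4,000, ₹5,000 (q = 2 of N = 5).
Individual gaps: 23000−4000 = 19000; 23000−5000 = 18000.
Aggregate gap = ₹37,000.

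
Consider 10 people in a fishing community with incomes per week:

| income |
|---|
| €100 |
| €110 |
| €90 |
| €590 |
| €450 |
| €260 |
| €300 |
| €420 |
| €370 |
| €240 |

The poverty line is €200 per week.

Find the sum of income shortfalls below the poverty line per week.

€300

Incomes under z: €90, €100, €110 (q = 3 of N = 10).
Individual gaps: 200−90 = 110; 200−100 = 100; 200−110 = 90.
Aggregate gap = €300.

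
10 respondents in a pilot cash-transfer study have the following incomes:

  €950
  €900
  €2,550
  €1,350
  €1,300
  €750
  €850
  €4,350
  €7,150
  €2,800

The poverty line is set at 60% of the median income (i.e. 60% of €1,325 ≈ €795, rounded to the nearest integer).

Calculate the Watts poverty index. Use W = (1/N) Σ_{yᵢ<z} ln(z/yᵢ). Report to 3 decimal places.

Poor units: €750 (q = 1 of N = 10).
ln(z/y) terms: ln(795/750) = 0.0583.
W = 0.058269 / 10 = 0.006.

0.006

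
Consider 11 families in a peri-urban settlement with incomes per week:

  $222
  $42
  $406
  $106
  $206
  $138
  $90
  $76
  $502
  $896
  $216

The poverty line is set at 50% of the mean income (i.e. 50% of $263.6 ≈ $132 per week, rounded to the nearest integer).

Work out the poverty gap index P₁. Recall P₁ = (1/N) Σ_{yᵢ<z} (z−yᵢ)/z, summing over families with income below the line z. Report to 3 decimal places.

0.147

Below z: $42, $76, $90, $106 (q = 4 of N = 11).
Gap ratios (z−y)/z: (132−42)/132 = 0.6818; (132−76)/132 = 0.4242; (132−90)/132 = 0.3182; (132−106)/132 = 0.1970.
Σ = 1.621212. Dividing by the full population N = 11 gives P₁ = 0.147.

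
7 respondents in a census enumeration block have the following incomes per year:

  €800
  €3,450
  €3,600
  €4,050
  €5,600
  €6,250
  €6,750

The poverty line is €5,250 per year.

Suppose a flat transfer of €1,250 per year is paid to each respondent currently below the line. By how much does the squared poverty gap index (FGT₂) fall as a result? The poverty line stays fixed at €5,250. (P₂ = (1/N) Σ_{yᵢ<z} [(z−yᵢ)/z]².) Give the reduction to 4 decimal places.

0.0855

Before: below the line — €800, €3,450, €3,600, €4,050; squared poverty gap index (FGT₂) = 0.141004.
After the €1,250 transfer: below the line — €2,050, €4,700, €4,850; squared poverty gap index (FGT₂) = 0.055471.
Reduction = 0.141004 − 0.055471 = 0.0855.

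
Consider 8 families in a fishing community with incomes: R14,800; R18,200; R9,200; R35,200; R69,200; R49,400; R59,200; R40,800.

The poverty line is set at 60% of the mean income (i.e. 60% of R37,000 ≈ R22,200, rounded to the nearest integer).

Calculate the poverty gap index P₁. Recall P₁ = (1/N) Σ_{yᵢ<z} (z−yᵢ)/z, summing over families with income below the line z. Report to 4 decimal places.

Incomes under z: R9,200, R14,800, R18,200 (q = 3 of N = 8).
Shortfall ratios: (22200−9200)/22200 = 0.5856; (22200−14800)/22200 = 0.3333; (22200−18200)/22200 = 0.1802.
Sum of shortfalls = 1.099099; P₁ averages over all N: 1.099099 / 8 = 0.1374.

0.1374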